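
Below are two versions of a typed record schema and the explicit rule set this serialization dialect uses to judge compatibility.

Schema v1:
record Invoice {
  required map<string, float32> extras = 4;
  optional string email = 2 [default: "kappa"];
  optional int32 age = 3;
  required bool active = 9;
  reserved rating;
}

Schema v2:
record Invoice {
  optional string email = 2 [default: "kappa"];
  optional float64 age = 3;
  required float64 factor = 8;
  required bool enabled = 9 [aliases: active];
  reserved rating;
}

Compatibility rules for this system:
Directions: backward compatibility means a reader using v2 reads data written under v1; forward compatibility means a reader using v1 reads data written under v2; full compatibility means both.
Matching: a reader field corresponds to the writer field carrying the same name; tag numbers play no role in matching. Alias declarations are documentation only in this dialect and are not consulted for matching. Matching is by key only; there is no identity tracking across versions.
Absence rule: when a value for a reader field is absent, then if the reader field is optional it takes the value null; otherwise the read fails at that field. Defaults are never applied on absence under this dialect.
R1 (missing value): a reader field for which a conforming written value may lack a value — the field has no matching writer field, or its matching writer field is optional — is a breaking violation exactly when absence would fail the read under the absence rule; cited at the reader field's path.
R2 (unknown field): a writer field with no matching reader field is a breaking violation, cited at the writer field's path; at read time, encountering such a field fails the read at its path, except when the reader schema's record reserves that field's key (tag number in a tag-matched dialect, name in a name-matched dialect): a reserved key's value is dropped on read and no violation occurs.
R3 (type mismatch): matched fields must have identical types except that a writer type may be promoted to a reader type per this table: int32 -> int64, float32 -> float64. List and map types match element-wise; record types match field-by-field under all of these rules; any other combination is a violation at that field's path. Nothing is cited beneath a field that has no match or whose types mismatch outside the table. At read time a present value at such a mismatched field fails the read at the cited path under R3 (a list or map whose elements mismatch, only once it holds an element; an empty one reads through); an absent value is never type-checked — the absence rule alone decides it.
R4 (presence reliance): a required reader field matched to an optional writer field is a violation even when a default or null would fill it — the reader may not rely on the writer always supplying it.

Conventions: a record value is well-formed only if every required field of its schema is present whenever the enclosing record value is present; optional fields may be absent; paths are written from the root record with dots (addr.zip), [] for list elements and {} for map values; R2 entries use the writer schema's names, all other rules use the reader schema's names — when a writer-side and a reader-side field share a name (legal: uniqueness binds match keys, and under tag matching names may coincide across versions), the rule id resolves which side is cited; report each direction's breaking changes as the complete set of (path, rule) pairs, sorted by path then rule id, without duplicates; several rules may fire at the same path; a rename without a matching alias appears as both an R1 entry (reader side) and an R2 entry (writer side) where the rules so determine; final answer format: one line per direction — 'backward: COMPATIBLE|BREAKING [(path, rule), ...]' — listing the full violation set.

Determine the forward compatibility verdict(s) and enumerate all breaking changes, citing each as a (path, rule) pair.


each type pair in Invoice: writer, then reader
checking forward for Invoice: reader v1 against writer v2:
  extras: no writer match
  email <- email (string -> string, writer optional)
  age <- age (float64 -> int32, writer optional)
  active: no writer match
  factor (writer side), unknown to reader
  enabled (writer side), unknown to reader
  R1 fires at active
  R3 fires at age
  R2 fires at enabled
  R1 fires at extras
  R2 fires at factor
  => forward: BREAKING (5)

forward: BREAKING [(active, R1), (age, R3), (enabled, R2), (extras, R1), (factor, R2)]


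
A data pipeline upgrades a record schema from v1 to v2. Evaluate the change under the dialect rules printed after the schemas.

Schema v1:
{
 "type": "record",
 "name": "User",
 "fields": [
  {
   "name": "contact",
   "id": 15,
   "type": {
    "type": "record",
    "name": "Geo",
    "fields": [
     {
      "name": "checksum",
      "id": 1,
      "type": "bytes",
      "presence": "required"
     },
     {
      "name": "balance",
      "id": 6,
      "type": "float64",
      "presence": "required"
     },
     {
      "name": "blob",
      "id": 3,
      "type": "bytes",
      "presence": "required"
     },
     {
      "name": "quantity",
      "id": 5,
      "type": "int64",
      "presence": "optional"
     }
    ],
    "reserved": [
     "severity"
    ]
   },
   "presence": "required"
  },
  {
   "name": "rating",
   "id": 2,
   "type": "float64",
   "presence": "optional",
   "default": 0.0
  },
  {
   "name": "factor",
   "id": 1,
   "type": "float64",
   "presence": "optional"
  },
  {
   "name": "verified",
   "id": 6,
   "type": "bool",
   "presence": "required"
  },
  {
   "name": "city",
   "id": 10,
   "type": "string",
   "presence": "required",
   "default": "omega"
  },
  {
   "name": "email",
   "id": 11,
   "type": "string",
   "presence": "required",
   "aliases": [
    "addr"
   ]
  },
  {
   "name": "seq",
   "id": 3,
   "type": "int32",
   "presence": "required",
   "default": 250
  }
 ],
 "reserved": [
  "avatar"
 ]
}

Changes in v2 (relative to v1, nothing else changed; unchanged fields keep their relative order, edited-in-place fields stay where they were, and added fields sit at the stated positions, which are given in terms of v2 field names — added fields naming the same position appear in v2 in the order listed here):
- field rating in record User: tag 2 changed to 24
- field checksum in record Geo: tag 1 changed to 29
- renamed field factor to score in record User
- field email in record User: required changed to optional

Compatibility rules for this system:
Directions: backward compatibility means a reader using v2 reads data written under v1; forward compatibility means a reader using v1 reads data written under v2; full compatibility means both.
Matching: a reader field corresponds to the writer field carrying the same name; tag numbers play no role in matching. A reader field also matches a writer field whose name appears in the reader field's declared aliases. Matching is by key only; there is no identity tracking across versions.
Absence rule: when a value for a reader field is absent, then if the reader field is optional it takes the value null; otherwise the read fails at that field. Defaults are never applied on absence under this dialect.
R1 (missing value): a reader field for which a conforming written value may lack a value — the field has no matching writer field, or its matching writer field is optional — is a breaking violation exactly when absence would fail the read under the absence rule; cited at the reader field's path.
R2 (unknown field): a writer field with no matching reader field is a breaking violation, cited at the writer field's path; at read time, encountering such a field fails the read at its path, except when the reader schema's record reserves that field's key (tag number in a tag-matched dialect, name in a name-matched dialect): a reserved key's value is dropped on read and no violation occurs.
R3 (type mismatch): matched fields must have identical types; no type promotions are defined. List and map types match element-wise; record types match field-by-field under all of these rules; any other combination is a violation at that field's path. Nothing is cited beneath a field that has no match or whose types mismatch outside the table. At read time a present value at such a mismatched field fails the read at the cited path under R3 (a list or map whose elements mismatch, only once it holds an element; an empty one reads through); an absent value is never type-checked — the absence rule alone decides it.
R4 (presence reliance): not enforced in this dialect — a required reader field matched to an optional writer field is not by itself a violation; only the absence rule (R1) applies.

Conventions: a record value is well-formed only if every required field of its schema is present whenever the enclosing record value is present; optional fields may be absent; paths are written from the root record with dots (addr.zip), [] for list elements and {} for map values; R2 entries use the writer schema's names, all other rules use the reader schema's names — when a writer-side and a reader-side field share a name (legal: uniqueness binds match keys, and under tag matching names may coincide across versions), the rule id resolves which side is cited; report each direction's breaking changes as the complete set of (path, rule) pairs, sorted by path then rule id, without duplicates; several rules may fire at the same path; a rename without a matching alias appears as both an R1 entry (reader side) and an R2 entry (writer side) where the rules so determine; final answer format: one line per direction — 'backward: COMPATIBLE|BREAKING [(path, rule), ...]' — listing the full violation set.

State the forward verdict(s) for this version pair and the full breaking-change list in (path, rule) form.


forward: BREAKING [(email, R1), (score, R2)]

the writer's type comes first in each User pair
forward on User — v1 reading data written by v2:
  Geo -> Geo, writer required: contact aligns to contact
  float64 -> float64, writer optional: rating aligns to rating
  factor: no writer match
  bool -> bool, writer required: verified aligns to verified
  string -> string, writer required: city aligns to city
  string -> string, writer optional: email aligns to email
  int32 -> int32, writer required: seq aligns to seq
  writer score: unknown to reader
  bytes -> bytes, writer required: contact.checksum aligns to contact.checksum
  float64 -> float64, writer required: contact.balance aligns to contact.balance
  bytes -> bytes, writer required: contact.blob aligns to contact.blob
  int64 -> int64, writer optional: contact.quantity aligns to contact.quantity
  rule R1 violated at email
  rule R2 violated at score
  => 2 violation(s): forward is BREAKING for User
the other User changes do not affect what is asked:
  field rating in record User: tag 2 changed to 24 -> fires no rule on User, leaving the asked answer as it is
  field checksum in record Geo: tag 1 changed to 29 -> fires no rule on User, leaving the asked answer as it is


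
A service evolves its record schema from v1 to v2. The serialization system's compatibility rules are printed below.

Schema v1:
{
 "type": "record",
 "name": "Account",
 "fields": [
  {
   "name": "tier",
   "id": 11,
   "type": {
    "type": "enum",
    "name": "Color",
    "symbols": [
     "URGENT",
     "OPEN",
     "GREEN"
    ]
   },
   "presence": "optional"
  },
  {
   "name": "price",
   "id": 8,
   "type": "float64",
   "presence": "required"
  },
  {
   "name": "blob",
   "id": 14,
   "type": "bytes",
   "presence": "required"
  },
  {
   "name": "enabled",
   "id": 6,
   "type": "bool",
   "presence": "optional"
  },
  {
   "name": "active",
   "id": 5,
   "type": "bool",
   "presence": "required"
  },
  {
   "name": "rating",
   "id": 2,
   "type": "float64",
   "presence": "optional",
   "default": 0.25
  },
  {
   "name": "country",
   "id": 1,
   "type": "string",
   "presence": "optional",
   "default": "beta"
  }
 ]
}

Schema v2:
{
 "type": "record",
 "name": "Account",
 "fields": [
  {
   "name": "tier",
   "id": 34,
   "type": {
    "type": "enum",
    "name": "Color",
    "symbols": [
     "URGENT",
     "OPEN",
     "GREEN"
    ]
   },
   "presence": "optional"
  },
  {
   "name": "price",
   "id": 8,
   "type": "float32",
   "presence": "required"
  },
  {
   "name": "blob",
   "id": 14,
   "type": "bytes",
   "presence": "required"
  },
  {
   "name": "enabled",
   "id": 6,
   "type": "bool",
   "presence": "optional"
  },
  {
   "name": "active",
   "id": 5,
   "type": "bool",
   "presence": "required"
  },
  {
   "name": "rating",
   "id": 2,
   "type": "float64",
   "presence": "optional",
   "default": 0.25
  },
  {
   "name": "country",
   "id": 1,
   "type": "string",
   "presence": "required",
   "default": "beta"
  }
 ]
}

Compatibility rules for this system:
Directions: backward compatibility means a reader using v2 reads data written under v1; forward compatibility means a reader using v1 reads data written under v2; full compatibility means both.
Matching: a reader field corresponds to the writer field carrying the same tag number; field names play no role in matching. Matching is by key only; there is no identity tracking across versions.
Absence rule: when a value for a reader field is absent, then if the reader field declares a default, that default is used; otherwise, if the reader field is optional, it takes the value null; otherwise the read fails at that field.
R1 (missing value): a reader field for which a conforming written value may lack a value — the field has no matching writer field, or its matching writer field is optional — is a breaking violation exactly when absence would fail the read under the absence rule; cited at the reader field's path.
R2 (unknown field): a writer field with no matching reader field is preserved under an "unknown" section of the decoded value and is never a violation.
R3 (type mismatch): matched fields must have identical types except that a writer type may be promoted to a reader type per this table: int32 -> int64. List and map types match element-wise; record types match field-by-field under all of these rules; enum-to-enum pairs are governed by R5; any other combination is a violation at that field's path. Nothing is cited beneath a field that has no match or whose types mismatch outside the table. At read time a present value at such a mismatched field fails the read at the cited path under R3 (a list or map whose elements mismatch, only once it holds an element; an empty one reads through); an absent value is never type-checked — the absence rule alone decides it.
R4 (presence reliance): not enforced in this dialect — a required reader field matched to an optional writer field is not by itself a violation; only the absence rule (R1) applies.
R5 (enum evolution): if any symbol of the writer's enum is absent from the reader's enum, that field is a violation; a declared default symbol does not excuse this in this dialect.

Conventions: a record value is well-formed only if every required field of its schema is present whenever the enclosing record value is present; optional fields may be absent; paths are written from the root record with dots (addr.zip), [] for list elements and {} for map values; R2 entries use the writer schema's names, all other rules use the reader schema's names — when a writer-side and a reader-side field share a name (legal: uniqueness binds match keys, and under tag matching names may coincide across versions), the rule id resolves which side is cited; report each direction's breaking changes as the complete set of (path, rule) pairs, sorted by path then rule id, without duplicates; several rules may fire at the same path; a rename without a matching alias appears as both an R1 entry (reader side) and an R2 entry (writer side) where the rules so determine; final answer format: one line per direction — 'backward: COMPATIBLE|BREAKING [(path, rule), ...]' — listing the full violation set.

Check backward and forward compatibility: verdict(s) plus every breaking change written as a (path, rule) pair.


backward: BREAKING [(price, R3)]; forward: BREAKING [(price, R3)]

the writer's type comes first in each Account pair
backward for Account (reader v2, writer v1):
  no writer field matches reader tier
  price: float64 -> float32, writer required; from price
  blob: bytes -> bytes, writer required; from blob
  enabled: bool -> bool, writer optional; from enabled
  active: bool -> bool, writer required; from active
  rating: float64 -> float64, writer optional; from rating
  country: string -> string, writer optional; from country
  leftover writer field: tier
  breaking: (price, R3)
  => backward verdict for Account: BREAKING, 1 violation(s)
forward for Account (reader v1, writer v2):
  no writer field matches reader tier
  price: float32 -> float64, writer required; from price
  blob: bytes -> bytes, writer required; from blob
  enabled: bool -> bool, writer optional; from enabled
  active: bool -> bool, writer required; from active
  rating: float64 -> float64, writer optional; from rating
  country: string -> string, writer required; from country
  leftover writer field: tier
  breaking: (price, R3)
  => forward verdict for Account: BREAKING, 1 violation(s)


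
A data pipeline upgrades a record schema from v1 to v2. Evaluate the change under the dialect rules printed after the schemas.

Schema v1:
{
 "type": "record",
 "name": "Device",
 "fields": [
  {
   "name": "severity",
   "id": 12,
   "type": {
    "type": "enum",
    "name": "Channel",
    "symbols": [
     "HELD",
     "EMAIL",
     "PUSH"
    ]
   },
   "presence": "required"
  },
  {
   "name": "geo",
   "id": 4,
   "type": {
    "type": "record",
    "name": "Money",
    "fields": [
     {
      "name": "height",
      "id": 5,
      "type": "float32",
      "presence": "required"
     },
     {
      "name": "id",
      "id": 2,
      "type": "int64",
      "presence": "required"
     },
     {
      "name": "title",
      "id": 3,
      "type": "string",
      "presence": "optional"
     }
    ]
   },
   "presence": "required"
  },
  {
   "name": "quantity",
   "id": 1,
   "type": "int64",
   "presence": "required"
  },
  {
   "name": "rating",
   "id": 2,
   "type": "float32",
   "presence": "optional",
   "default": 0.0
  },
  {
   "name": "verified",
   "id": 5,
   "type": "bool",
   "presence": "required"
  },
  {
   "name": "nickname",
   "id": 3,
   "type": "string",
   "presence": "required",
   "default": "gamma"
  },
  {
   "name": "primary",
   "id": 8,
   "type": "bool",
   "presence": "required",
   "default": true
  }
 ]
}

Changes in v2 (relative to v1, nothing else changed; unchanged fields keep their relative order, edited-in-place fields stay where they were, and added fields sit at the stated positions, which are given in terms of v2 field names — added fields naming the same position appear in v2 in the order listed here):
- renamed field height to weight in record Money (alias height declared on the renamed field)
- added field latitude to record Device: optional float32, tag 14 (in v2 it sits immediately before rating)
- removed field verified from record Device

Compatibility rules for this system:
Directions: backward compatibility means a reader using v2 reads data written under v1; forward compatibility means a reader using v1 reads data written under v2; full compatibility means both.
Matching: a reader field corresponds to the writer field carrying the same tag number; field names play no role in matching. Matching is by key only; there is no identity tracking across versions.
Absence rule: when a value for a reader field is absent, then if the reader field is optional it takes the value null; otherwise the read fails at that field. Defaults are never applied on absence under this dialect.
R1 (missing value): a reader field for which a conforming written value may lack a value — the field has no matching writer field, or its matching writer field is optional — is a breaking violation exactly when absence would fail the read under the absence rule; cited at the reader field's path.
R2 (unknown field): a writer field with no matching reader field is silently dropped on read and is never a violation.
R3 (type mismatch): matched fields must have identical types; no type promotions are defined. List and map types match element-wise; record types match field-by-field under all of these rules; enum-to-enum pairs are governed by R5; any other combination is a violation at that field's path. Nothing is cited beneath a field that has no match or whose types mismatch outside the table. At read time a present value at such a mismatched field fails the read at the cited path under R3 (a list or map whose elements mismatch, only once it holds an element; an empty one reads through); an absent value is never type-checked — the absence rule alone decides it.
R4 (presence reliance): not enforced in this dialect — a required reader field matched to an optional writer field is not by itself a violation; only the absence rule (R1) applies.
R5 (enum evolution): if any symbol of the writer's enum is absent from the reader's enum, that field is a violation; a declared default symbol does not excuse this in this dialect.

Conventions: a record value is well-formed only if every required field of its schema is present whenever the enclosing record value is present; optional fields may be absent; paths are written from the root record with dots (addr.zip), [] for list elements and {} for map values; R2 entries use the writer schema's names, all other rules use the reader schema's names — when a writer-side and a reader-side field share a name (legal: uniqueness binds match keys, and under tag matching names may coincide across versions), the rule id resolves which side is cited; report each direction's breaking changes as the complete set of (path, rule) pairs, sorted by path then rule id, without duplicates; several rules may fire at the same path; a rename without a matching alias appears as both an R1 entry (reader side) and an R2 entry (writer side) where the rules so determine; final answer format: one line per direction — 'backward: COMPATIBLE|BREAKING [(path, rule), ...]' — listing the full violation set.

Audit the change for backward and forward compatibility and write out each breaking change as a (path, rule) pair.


arrows below run writer -> reader for Device
backward pass over Device, reader schema v2, writer schema v1:
  Channel -> Channel, writer required: severity aligns to severity
  Money -> Money, writer required: geo aligns to geo
  int64 -> int64, writer required: quantity aligns to quantity
  latitude has no writer counterpart
  float32 -> float32, writer optional: rating aligns to rating
  string -> string, writer required: nickname aligns to nickname
  bool -> bool, writer required: primary aligns to primary
  verified (writer side), unknown to reader
  float32 -> float32, writer required: geo.weight aligns to geo.height
  int64 -> int64, writer required: geo.id aligns to geo.id
  string -> string, writer optional: geo.title aligns to geo.title
  => backward: COMPATIBLE
forward pass over Device, reader schema v1, writer schema v2:
  Channel -> Channel, writer required: severity aligns to severity
  Money -> Money, writer required: geo aligns to geo
  int64 -> int64, writer required: quantity aligns to quantity
  float32 -> float32, writer optional: rating aligns to rating
  verified has no writer counterpart
  string -> string, writer required: nickname aligns to nickname
  bool -> bool, writer required: primary aligns to primary
  latitude (writer side), unknown to reader
  float32 -> float32, writer required: geo.height aligns to geo.weight
  int64 -> int64, writer required: geo.id aligns to geo.id
  string -> string, writer optional: geo.title aligns to geo.title
  breaking: (verified, R1)
  => forward: BREAKING (1)

backward: COMPATIBLE []; forward: BREAKING [(verified, R1)]


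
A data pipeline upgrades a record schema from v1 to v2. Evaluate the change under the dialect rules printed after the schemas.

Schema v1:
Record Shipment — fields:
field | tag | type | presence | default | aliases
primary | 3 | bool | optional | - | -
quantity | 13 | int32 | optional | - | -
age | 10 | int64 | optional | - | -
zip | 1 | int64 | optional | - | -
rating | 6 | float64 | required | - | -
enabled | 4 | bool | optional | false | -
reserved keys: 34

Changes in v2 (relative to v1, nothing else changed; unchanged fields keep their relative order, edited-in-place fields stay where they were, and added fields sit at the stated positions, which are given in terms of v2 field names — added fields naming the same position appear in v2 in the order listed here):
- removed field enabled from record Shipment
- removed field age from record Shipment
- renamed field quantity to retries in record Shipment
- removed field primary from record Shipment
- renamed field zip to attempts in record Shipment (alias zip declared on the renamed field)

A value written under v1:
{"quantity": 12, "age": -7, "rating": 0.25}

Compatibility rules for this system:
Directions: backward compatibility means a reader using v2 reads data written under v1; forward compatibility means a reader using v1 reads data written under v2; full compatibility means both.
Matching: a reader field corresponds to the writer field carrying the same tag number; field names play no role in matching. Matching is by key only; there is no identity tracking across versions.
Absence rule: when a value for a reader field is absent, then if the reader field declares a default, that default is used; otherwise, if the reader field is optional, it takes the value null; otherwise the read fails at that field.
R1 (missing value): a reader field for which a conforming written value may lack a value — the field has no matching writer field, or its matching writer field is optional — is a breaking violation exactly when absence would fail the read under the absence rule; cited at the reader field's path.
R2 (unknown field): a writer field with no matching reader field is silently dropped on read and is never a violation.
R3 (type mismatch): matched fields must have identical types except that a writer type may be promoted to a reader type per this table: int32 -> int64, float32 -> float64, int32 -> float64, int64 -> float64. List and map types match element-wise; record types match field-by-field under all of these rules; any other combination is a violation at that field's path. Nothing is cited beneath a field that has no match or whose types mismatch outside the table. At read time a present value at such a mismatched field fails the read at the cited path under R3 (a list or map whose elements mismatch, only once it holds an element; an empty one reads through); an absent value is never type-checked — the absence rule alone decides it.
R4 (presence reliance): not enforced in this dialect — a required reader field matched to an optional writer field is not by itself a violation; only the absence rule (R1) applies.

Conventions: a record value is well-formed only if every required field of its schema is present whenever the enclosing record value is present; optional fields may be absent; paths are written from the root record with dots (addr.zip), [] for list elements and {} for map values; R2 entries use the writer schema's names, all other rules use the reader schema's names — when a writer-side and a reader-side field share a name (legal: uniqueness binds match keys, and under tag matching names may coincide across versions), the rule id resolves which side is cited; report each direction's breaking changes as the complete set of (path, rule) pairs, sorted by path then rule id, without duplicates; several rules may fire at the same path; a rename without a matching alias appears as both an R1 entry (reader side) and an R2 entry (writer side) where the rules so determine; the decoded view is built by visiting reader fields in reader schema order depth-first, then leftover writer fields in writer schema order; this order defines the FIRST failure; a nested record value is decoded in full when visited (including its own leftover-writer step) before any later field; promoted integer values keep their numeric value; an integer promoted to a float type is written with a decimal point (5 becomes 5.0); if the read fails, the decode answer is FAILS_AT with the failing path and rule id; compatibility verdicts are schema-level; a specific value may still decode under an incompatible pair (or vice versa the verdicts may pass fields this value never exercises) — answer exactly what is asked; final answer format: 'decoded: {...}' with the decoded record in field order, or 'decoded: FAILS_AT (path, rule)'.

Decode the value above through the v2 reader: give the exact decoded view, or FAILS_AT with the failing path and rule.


decoded: {"retries": 12, "attempts": null, "rating": 0.25}

each type pair in Shipment: writer, then reader
decoding the Shipment value with the v2 reader:
  retries := 12 (from writer quantity)
  attempts := null (not supplied -> null)
  rating := 0.25
  writer age: unmatched, discarded
  => decoded: {"retries": 12, "attempts": null, "rating": 0.25}


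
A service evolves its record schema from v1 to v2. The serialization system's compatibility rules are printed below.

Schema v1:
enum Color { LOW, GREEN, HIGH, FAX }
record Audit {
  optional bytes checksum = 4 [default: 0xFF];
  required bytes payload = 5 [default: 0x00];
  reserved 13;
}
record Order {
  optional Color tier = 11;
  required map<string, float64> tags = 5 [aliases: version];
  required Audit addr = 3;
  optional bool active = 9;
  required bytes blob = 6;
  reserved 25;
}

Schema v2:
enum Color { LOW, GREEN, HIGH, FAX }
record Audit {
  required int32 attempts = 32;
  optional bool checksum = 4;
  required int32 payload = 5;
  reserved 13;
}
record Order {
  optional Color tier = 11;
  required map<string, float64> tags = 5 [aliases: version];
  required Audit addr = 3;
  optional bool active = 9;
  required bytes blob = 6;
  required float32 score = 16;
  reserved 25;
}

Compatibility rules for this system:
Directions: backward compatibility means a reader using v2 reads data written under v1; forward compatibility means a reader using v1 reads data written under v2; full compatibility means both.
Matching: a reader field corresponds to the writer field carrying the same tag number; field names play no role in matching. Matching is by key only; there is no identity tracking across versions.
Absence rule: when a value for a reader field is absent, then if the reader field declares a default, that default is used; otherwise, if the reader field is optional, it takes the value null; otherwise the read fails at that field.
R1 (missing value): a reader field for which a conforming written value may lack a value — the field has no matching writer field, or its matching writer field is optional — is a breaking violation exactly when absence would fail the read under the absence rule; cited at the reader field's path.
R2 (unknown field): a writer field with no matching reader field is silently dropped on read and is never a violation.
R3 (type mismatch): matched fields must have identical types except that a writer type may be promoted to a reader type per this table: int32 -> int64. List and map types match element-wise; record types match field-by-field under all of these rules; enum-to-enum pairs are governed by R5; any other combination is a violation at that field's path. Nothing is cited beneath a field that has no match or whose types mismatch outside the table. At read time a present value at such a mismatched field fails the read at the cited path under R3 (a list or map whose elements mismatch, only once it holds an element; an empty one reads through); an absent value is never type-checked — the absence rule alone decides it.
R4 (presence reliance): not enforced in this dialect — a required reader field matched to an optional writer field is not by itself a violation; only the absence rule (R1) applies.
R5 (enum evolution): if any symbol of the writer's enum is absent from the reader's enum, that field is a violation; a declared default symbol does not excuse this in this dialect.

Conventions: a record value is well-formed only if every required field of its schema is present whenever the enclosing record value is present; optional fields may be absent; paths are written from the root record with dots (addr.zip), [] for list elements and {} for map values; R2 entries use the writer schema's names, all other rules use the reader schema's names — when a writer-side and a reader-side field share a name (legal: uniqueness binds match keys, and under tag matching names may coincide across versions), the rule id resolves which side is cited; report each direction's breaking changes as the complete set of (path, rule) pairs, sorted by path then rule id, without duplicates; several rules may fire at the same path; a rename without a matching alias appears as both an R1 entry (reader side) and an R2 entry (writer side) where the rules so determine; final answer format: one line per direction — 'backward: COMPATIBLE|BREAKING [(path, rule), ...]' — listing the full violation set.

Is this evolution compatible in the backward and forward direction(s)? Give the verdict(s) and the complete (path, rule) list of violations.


backward: BREAKING [(addr.attempts, R1), (addr.checksum, R3), (addr.payload, R3), (score, R1)]; forward: BREAKING [(addr.checksum, R3), (addr.payload, R3)]

arrows below run writer -> reader for Order
backward pass over Order, reader schema v2, writer schema v1:
  tier <- tier (Color -> Color, writer optional)
  tags <- tags (map<string, float64> -> map<string, float64>, writer required)
  addr <- addr (Audit -> Audit, writer required)
  active <- active (bool -> bool, writer optional)
  blob <- blob (bytes -> bytes, writer required)
  score: no writer-side match
  addr.attempts: no writer-side match
  addr.checksum <- addr.checksum (bytes -> bool, writer optional)
  addr.payload <- addr.payload (bytes -> int32, writer required)
  violation R1 at addr.attempts
  violation R3 at addr.checksum
  violation R3 at addr.payload
  violation R1 at score
  => backward verdict for Order: BREAKING, 4 violation(s)
forward pass over Order, reader schema v1, writer schema v2:
  tier <- tier (Color -> Color, writer optional)
  tags <- tags (map<string, float64> -> map<string, float64>, writer required)
  addr <- addr (Audit -> Audit, writer required)
  active <- active (bool -> bool, writer optional)
  blob <- blob (bytes -> bytes, writer required)
  leftover writer field: score
  addr.checksum <- addr.checksum (bool -> bytes, writer optional)
  addr.payload <- addr.payload (int32 -> bytes, writer required)
  leftover writer field: addr.attempts
  violation R3 at addr.checksum
  violation R3 at addr.payload
  => forward verdict for Order: BREAKING, 2 violation(s)


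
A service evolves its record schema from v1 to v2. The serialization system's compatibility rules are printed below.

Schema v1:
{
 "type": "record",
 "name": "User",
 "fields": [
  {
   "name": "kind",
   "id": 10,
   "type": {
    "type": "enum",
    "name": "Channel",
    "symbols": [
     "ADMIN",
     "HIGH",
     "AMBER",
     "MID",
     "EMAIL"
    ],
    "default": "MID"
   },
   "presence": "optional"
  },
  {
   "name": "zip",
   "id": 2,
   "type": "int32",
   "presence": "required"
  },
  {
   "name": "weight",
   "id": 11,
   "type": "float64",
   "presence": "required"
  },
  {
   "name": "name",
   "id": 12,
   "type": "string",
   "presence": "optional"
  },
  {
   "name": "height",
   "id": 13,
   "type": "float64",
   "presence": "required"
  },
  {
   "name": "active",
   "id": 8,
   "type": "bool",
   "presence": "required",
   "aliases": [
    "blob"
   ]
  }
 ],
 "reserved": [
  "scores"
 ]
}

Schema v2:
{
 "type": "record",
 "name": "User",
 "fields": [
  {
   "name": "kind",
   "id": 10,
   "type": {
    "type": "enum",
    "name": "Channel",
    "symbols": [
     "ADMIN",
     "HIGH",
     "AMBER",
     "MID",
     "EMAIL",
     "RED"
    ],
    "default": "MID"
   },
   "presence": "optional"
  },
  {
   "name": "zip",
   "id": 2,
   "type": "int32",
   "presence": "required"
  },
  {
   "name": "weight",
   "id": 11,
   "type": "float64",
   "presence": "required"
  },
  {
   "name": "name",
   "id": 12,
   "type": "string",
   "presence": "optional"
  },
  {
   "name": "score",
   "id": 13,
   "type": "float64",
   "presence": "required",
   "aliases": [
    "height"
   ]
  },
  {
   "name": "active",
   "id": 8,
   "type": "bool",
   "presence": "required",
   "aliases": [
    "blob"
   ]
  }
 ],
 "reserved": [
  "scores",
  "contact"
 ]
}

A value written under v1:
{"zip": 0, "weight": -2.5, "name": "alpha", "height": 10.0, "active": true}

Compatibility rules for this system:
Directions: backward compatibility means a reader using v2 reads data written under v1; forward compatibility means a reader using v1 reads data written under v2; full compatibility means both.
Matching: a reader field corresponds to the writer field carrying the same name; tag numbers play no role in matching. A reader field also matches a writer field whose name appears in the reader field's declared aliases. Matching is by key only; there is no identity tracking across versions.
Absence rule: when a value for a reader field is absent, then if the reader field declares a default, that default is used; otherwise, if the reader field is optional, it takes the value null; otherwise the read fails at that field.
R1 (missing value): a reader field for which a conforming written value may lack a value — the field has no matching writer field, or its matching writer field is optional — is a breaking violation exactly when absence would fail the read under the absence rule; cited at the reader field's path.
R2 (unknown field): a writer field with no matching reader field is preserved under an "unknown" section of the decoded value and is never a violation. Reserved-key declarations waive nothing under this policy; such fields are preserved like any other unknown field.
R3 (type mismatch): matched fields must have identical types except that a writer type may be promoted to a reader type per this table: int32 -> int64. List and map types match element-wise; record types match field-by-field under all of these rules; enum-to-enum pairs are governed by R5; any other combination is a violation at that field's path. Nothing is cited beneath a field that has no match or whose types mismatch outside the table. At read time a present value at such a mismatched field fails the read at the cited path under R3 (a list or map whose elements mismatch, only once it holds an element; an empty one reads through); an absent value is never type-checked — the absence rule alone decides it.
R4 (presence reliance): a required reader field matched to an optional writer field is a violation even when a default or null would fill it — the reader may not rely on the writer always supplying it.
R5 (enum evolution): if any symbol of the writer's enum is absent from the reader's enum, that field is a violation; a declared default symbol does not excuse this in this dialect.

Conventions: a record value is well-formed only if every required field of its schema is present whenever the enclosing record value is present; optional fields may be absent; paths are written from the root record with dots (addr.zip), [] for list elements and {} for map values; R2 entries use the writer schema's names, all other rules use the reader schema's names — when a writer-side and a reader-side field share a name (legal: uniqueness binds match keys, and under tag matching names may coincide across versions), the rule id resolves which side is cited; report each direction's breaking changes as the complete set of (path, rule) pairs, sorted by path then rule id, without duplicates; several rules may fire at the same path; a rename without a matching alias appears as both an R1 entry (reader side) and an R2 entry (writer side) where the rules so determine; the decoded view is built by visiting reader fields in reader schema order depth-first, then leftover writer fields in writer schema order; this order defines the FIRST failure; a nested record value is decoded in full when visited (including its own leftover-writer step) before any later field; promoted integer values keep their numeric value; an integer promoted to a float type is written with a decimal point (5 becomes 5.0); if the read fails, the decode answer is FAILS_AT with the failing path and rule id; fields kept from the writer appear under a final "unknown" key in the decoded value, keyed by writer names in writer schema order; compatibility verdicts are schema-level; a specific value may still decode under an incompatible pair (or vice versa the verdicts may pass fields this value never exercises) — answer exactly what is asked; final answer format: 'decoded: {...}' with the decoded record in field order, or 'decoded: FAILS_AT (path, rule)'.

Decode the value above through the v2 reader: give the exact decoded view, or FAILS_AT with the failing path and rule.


decoded: {"kind": null, "zip": 0, "weight": -2.5, "name": "alpha", "score": 10.0, "active": true}

each type pair in User: writer, then reader
migrating the User value to v2:
  kind := null (absent, optional -> null)
  zip := 0
  weight := -2.5
  name := "alpha"
  score := 10.0 (from writer height)
  active := true
  => decoded: {"kind": null, "zip": 0, "weight": -2.5, "name": "alpha", "score": 10.0, "active": true}
remaining User differences; none change what is asked:
  enum Channel (field kind in record User): symbol RED added -> schema-level compatibility only; this User value's decode is unchanged
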